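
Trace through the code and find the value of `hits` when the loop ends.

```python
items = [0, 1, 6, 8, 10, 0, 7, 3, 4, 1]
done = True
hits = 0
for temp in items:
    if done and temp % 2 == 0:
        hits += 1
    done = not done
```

Let's trace through this code step by step.

Initialize: items = [0, 1, 6, 8, 10, 0, 7, 3, 4, 1]
Initialize: done = True
Initialize: hits = 0
Entering loop: for temp in items:
After iteration 1: temp = 0, done = False, hits = 1
After iteration 2: temp = 1, done = True, hits = 1
After iteration 3: temp = 6, done = False, hits = 2
After iteration 4: temp = 8, done = True, hits = 2
After iteration 5: temp = 10, done = False, hits = 3
After iteration 6: temp = 0, done = True, hits = 3
After iteration 7: temp = 7, done = False, hits = 3
After iteration 8: temp = 3, done = True, hits = 3
After iteration 9: temp = 4, done = False, hits = 4
After iteration 10: temp = 1, done = True, hits = 4
Loop ends.

Final answer: 4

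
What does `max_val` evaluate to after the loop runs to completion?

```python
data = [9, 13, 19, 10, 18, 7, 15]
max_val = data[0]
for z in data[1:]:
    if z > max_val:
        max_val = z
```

Let's trace through this code step by step.

Initialize: data = [9, 13, 19, 10, 18, 7, 15]
Initialize: max_val = 9
Entering loop: for z in data[1:]:
After iteration 1: z = 13, max_val = 13
After iteration 2: z = 19, max_val = 19
After iteration 3: z = 10, max_val = 19
After iteration 4: z = 18, max_val = 19
After iteration 5: z = 7, max_val = 19
After iteration 6: z = 15, max_val = 19
Loop ends.

Final answer: 19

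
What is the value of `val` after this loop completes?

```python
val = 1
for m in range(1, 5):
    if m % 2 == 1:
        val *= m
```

Let's trace through this code step by step.

Initialize: val = 1
Entering loop: for m in range(1, 5):
After iteration 1: m = 1, val = 1
After iteration 2: m = 2, val = 1
After iteration 3: m = 3, val = 3
After iteration 4: m = 4, val = 3
Loop ends.

Final answer: 3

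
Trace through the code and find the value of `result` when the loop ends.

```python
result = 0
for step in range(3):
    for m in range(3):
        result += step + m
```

Let's trace through this code step by step.

Initialize: result = 0
Entering loop: for step in range(3):
After iteration 1: step = 0, result = 3
After iteration 2: step = 1, result = 9
After iteration 3: step = 2, result = 18
Loop ends.

Final answer: 18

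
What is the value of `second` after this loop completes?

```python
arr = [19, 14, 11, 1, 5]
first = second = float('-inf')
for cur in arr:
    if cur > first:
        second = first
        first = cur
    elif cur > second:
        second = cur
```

Let's trace through this code step by step.

Initialize: arr = [19, 14, 11, 1, 5]
Initialize: first = -inf
Initialize: second = -inf
Entering loop: for cur in arr:
After iteration 1: cur = 19, first = 19, second = -inf
After iteration 2: cur = 14, first = 19, second = 14
After iteration 3: cur = 11, first = 19, second = 14
After iteration 4: cur = 1, first = 19, second = 14
After iteration 5: cur = 5, first = 19, second = 14
Loop ends.

Final answer: 14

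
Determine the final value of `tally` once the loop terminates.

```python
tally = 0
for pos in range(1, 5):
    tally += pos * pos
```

Let's trace through this code step by step.

Initialize: tally = 0
Entering loop: for pos in range(1, 5):
After iteration 1: pos = 1, tally = 1
After iteration 2: pos = 2, tally = 5
After iteration 3: pos = 3, tally = 14
After iteration 4: pos = 4, tally = 30
Loop ends.

Final answer: 30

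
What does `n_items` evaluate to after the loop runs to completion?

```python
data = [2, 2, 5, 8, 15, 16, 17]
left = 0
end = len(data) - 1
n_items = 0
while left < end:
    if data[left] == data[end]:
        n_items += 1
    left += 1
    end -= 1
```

Let's trace through this code step by step.

Initialize: data = [2, 2, 5, 8, 15, 16, 17]
Initialize: left = 0
Initialize: end = 6
Initialize: n_items = 0
Entering loop: while left < end:
After iteration 1: left = 1, end = 5, n_items = 0
After iteration 2: left = 2, end = 4, n_items = 0
After iteration 3: left = 3, end = 3, n_items = 0
Loop ends.

Final answer: 0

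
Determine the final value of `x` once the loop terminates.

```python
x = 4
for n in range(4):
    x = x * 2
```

Let's trace through this code step by step.

Initialize: x = 4
Entering loop: for n in range(4):
After iteration 1: n = 0, x = 8
After iteration 2: n = 1, x = 16
After iteration 3: n = 2, x = 32
After iteration 4: n = 3, x = 64
Loop ends.

Final answer: 64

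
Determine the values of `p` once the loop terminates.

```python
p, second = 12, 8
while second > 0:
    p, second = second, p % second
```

Let's trace through this code step by step.

Initialize: p = 12
Initialize: second = 8
Entering loop: while second > 0:
After iteration 1: p = 8, second = 4
After iteration 2: p = 4, second = 0
Loop ends.

Final answer: 4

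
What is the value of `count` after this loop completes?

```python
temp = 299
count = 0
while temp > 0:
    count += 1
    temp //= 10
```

Let's trace through this code step by step.

Initialize: temp = 299
Initialize: count = 0
Entering loop: while temp > 0:
After iteration 1: temp = 29, count = 1
After iteration 2: temp = 2, count = 2
After iteration 3: temp = 0, count = 3
Loop ends.

Final answer: 3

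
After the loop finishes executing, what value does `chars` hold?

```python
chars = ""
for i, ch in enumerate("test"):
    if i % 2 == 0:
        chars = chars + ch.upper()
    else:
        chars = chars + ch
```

Let's trace through this code step by step.

Initialize: chars = ''
Entering loop: for i, ch in enumerate("test"):
After iteration 1: i = 0, ch = 't', chars = 'T'
After iteration 2: i = 1, ch = 'e', chars = 'Te'
After iteration 3: i = 2, ch = 's', chars = 'TeS'
After iteration 4: i = 3, ch = 't', chars = 'TeSt'
Loop ends.

Final answer: 'TeSt'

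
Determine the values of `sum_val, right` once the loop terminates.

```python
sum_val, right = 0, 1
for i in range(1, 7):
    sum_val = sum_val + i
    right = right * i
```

Let's trace through this code step by step.

Initialize: sum_val = 0
Initialize: right = 1
Entering loop: for i in range(1, 7):
After iteration 1: i = 1, sum_val = 1, right = 1
After iteration 2: i = 2, sum_val = 3, right = 2
After iteration 3: i = 3, sum_val = 6, right = 6
After iteration 4: i = 4, sum_val = 10, right = 24
After iteration 5: i = 5, sum_val = 15, right = 120
After iteration 6: i = 6, sum_val = 21, right = 720
Loop ends.

Final answer: 21, 720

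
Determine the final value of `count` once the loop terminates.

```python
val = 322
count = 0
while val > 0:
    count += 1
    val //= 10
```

Let's trace through this code step by step.

Initialize: val = 322
Initialize: count = 0
Entering loop: while val > 0:
After iteration 1: val = 32, count = 1
After iteration 2: val = 3, count = 2
After iteration 3: val = 0, count = 3
Loop ends.

Final answer: 3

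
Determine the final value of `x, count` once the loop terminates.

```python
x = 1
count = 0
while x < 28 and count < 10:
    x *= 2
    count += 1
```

Let's trace through this code step by step.

Initialize: x = 1
Initialize: count = 0
Entering loop: while x < 28 and count < 10:
After iteration 1: x = 2, count = 1
After iteration 2: x = 4, count = 2
After iteration 3: x = 8, count = 3
After iteration 4: x = 16, count = 4
After iteration 5: x = 32, count = 5
Loop ends.

Final answer: 32, 5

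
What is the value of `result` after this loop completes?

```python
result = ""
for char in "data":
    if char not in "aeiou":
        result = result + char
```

Let's trace through this code step by step.

Initialize: result = ''
Entering loop: for char in "data":
After iteration 1: char = 'd', result = 'd'
After iteration 2: char = 'a', result = 'd'
After iteration 3: char = 't', result = 'dt'
After iteration 4: char = 'a', result = 'dt'
Loop ends.

Final answer: 'dt'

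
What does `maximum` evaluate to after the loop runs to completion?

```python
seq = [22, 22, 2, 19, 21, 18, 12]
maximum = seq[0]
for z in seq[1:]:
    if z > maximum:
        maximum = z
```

Let's trace through this code step by step.

Initialize: seq = [22, 22, 2, 19, 21, 18, 12]
Initialize: maximum = 22
Entering loop: for z in seq[1:]:
After iteration 1: z = 22, maximum = 22
After iteration 2: z = 2, maximum = 22
After iteration 3: z = 19, maximum = 22
After iteration 4: z = 21, maximum = 22
After iteration 5: z = 18, maximum = 22
After iteration 6: z = 12, maximum = 22
Loop ends.

Final answer: 22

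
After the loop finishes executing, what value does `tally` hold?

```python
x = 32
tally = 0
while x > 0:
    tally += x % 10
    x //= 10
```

Let's trace through this code step by step.

Initialize: x = 32
Initialize: tally = 0
Entering loop: while x > 0:
After iteration 1: x = 3, tally = 2
After iteration 2: x = 0, tally = 5
Loop ends.

Final answer: 5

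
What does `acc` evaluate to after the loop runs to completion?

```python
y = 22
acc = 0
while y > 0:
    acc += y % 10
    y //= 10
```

Let's trace through this code step by step.

Initialize: y = 22
Initialize: acc = 0
Entering loop: while y > 0:
After iteration 1: y = 2, acc = 2
After iteration 2: y = 0, acc = 4
Loop ends.

Final answer: 4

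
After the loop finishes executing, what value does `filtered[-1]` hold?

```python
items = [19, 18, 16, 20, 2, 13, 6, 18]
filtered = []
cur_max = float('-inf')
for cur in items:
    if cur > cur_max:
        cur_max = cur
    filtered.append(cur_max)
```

Let's trace through this code step by step.

Initialize: items = [19, 18, 16, 20, 2, 13, 6, 18]
Initialize: filtered = []
Initialize: cur_max = -inf
Entering loop: for cur in items:
After iteration 1: cur = 19, filtered = [19], cur_max = 19
After iteration 2: cur = 18, filtered = [19, 19], cur_max = 19
After iteration 3: cur = 16, filtered = [19, 19, 19], cur_max = 19
After iteration 4: cur = 20, filtered = [19, 19, 19, 20], cur_max = 20
After iteration 5: cur = 2, filtered = [19, 19, 19, 20, 20], cur_max = 20
After iteration 6: cur = 13, filtered = [19, 19, 19, 20, 20, 20], cur_max = 20
After iteration 7: cur = 6, filtered = [19, 19, 19, 20, 20, 20, 20], cur_max = 20
After iteration 8: cur = 18, filtered = [19, 19, 19, 20, 20, 20, 20, 20], cur_max = 20
Loop ends.
filtered[-1] = 20

Final answer: 20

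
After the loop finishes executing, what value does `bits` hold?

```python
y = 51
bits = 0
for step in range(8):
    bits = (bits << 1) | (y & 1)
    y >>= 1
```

Let's trace through this code step by step.

Initialize: y = 51
Initialize: bits = 0
Entering loop: for step in range(8):
After iteration 1: step = 0, y = 25, bits = 1
After iteration 2: step = 1, y = 12, bits = 3
After iteration 3: step = 2, y = 6, bits = 6
After iteration 4: step = 3, y = 3, bits = 12
After iteration 5: step = 4, y = 1, bits = 25
After iteration 6: step = 5, y = 0, bits = 51
After iteration 7: step = 6, y = 0, bits = 102
After iteration 8: step = 7, y = 0, bits = 204
Loop ends.

Final answer: 204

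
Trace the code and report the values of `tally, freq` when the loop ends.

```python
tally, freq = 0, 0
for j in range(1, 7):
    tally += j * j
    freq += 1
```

Let's trace through this code step by step.

Initialize: tally = 0
Initialize: freq = 0
Entering loop: for j in range(1, 7):
After iteration 1: j = 1, tally = 1, freq = 1
After iteration 2: j = 2, tally = 5, freq = 2
After iteration 3: j = 3, tally = 14, freq = 3
After iteration 4: j = 4, tally = 30, freq = 4
After iteration 5: j = 5, tally = 55, freq = 5
After iteration 6: j = 6, tally = 91, freq = 6
Loop ends.

Final answer: 91, 6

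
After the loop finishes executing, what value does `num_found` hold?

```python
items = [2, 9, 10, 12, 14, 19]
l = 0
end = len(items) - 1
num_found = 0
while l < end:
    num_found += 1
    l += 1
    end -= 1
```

Let's trace through this code step by step.

Initialize: items = [2, 9, 10, 12, 14, 19]
Initialize: l = 0
Initialize: end = 5
Initialize: num_found = 0
Entering loop: while l < end:
After iteration 1: l = 1, end = 4, num_found = 1
After iteration 2: l = 2, end = 3, num_found = 2
After iteration 3: l = 3, end = 2, num_found = 3
Loop ends.

Final answer: 3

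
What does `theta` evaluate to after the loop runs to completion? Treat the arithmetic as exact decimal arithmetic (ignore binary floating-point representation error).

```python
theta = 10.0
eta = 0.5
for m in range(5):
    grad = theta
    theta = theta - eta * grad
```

Let's trace through this code step by step.

Initialize: theta = 10.0
Initialize: eta = 0.5
Entering loop: for m in range(5):
After iteration 1: m = 0, theta = 5.0, grad = 10.0
After iteration 2: m = 1, theta = 2.5, grad = 5.0
After iteration 3: m = 2, theta = 1.25, grad = 2.5
After iteration 4: m = 3, theta = 0.625, grad = 1.25
After iteration 5: m = 4, theta = 0.3125, grad = 0.625
Loop ends.

Final answer: 0.3125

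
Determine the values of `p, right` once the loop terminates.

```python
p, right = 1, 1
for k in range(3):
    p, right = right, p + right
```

Let's trace through this code step by step.

Initialize: p = 1
Initialize: right = 1
Entering loop: for k in range(3):
After iteration 1: k = 0, p = 1, right = 2
After iteration 2: k = 1, p = 2, right = 3
After iteration 3: k = 2, p = 3, right = 5
Loop ends.

Final answer: 3, 5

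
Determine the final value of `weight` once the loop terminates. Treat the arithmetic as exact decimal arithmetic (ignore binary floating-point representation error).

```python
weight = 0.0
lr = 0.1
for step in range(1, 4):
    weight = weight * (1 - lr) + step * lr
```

Let's trace through this code step by step.

Initialize: weight = 0.0
Initialize: lr = 0.1
Entering loop: for step in range(1, 4):
After iteration 1: step = 1, weight = 0.1
After iteration 2: step = 2, weight = 0.29
After iteration 3: step = 3, weight = 0.561
Loop ends.

Final answer: 0.561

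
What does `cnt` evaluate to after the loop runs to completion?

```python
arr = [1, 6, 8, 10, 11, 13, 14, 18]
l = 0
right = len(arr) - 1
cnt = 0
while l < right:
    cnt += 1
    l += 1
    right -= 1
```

Let's trace through this code step by step.

Initialize: arr = [1, 6, 8, 10, 11, 13, 14, 18]
Initialize: l = 0
Initialize: right = 7
Initialize: cnt = 0
Entering loop: while l < right:
After iteration 1: l = 1, right = 6, cnt = 1
After iteration 2: l = 2, right = 5, cnt = 2
After iteration 3: l = 3, right = 4, cnt = 3
After iteration 4: l = 4, right = 3, cnt = 4
Loop ends.

Final answer: 4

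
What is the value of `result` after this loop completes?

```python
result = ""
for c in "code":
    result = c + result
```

Let's trace through this code step by step.

Initialize: result = ''
Entering loop: for c in "code":
After iteration 1: c = 'c', result = 'c'
After iteration 2: c = 'o', result = 'oc'
After iteration 3: c = 'd', result = 'doc'
After iteration 4: c = 'e', result = 'edoc'
Loop ends.

Final answer: 'edoc'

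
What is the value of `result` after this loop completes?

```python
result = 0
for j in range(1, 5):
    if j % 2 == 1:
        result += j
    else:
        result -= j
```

Let's trace through this code step by step.

Initialize: result = 0
Entering loop: for j in range(1, 5):
After iteration 1: j = 1, result = 1
After iteration 2: j = 2, result = -1
After iteration 3: j = 3, result = 2
After iteration 4: j = 4, result = -2
Loop ends.

Final answer: -2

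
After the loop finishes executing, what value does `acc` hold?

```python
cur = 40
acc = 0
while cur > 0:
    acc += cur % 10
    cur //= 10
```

Let's trace through this code step by step.

Initialize: cur = 40
Initialize: acc = 0
Entering loop: while cur > 0:
After iteration 1: cur = 4, acc = 0
After iteration 2: cur = 0, acc = 4
Loop ends.

Final answer: 4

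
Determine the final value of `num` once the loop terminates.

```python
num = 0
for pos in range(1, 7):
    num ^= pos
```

Let's trace through this code step by step.

Initialize: num = 0
Entering loop: for pos in range(1, 7):
After iteration 1: pos = 1, num = 1
After iteration 2: pos = 2, num = 3
After iteration 3: pos = 3, num = 0
After iteration 4: pos = 4, num = 4
After iteration 5: pos = 5, num = 1
After iteration 6: pos = 6, num = 7
Loop ends.

Final answer: 7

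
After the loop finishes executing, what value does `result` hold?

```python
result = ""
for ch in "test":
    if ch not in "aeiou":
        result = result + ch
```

Let's trace through this code step by step.

Initialize: result = ''
Entering loop: for ch in "test":
After iteration 1: ch = 't', result = 't'
After iteration 2: ch = 'e', result = 't'
After iteration 3: ch = 's', result = 'ts'
After iteration 4: ch = 't', result = 'tst'
Loop ends.

Final answer: 'tst'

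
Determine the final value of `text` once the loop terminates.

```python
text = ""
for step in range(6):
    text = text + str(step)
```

Let's trace through this code step by step.

Initialize: text = ''
Entering loop: for step in range(6):
After iteration 1: step = 0, text = '0'
After iteration 2: step = 1, text = '01'
After iteration 3: step = 2, text = '012'
After iteration 4: step = 3, text = '0123'
After iteration 5: step = 4, text = '01234'
After iteration 6: step = 5, text = '012345'
Loop ends.

Final answer: '012345'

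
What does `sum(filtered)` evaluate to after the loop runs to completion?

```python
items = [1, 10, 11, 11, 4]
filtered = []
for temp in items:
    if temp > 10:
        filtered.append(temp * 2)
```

Let's trace through this code step by step.

Initialize: items = [1, 10, 11, 11, 4]
Initialize: filtered = []
Entering loop: for temp in items:
After iteration 1: temp = 1, filtered = []
After iteration 2: temp = 10, filtered = []
After iteration 3: temp = 11, filtered = [22]
After iteration 4: temp = 11, filtered = [22, 22]
After iteration 5: temp = 4, filtered = [22, 22]
Loop ends.
sum(filtered) = 44

Final answer: 44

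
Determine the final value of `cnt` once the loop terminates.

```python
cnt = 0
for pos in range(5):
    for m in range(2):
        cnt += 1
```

Let's trace through this code step by step.

Initialize: cnt = 0
Entering loop: for pos in range(5):
After iteration 1: pos = 0, cnt = 2
After iteration 2: pos = 1, cnt = 4
After iteration 3: pos = 2, cnt = 6
After iteration 4: pos = 3, cnt = 8
After iteration 5: pos = 4, cnt = 10
Loop ends.

Final answer: 10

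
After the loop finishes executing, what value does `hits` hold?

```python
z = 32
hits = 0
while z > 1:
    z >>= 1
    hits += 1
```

Let's trace through this code step by step.

Initialize: z = 32
Initialize: hits = 0
Entering loop: while z > 1:
After iteration 1: z = 16, hits = 1
After iteration 2: z = 8, hits = 2
After iteration 3: z = 4, hits = 3
After iteration 4: z = 2, hits = 4
After iteration 5: z = 1, hits = 5
Loop ends.

Final answer: 5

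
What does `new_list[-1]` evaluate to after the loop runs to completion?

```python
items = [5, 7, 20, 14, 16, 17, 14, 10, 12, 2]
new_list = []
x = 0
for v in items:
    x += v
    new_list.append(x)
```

Let's trace through this code step by step.

Initialize: items = [5, 7, 20, 14, 16, 17, 14, 10, 12, 2]
Initialize: new_list = []
Initialize: x = 0
Entering loop: for v in items:
After iteration 1: v = 5, new_list = [5], x = 5
After iteration 2: v = 7, new_list = [5, 12], x = 12
After iteration 3: v = 20, new_list = [5, 12, 32], x = 32
After iteration 4: v = 14, new_list = [5, 12, 32, 46], x = 46
After iteration 5: v = 16, new_list = [5, 12, 32, 46, 62], x = 62
After iteration 6: v = 17, new_list = [5, 12, 32, 46, 62, 79], x = 79
After iteration 7: v = 14, new_list = [5, 12, 32, 46, 62, 79, 93], x = 93
After iteration 8: v = 10, new_list = [5, 12, 32, 46, 62, 79, 93, 103], x = 103
After iteration 9: v = 12, new_list = [5, 12, 32, 46, 62, 79, 93, 103, 115], x = 115
After iteration 10: v = 2, new_list = [5, 12, 32, 46, 62, 79, 93, 103, 115, 117], x = 117
Loop ends.
new_list[-1] = 117

Final answer: 117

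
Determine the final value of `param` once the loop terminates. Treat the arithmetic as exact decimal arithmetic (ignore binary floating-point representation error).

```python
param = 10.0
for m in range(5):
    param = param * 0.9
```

Let's trace through this code step by step.

Initialize: param = 10.0
Entering loop: for m in range(5):
After iteration 1: m = 0, param = 9.0
After iteration 2: m = 1, param = 8.1
After iteration 3: m = 2, param = 7.29
After iteration 4: m = 3, param = 6.561
After iteration 5: m = 4, param = 5.9049
Loop ends.

Final answer: 5.9049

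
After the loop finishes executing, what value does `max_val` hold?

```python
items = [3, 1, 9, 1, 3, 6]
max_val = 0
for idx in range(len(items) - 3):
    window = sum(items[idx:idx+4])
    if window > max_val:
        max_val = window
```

Let's trace through this code step by step.

Initialize: items = [3, 1, 9, 1, 3, 6]
Initialize: max_val = 0
Entering loop: for idx in range(len(items) - 3):
After iteration 1: idx = 0, max_val = 14, window = 14
After iteration 2: idx = 1, max_val = 14, window = 14
After iteration 3: idx = 2, max_val = 19, window = 19
Loop ends.

Final answer: 19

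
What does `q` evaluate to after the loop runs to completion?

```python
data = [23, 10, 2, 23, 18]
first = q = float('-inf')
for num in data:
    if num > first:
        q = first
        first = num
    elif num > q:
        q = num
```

Let's trace through this code step by step.

Initialize: data = [23, 10, 2, 23, 18]
Initialize: first = -inf
Initialize: q = -inf
Entering loop: for num in data:
After iteration 1: num = 23, first = 23, q = -inf
After iteration 2: num = 10, first = 23, q = 10
After iteration 3: num = 2, first = 23, q = 10
After iteration 4: num = 23, first = 23, q = 23
After iteration 5: num = 18, first = 23, q = 23
Loop ends.

Final answer: 23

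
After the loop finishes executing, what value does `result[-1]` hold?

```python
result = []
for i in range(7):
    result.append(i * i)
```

Let's trace through this code step by step.

Initialize: result = []
Entering loop: for i in range(7):
After iteration 1: i = 0, result = [0]
After iteration 2: i = 1, result = [0, 1]
After iteration 3: i = 2, result = [0, 1, 4]
After iteration 4: i = 3, result = [0, 1, 4, 9]
After iteration 5: i = 4, result = [0, 1, 4, 9, 16]
After iteration 6: i = 5, result = [0, 1, 4, 9, 16, 25]
After iteration 7: i = 6, result = [0, 1, 4, 9, 16, 25, 36]
Loop ends.
result[-1] = 36

Final answer: 36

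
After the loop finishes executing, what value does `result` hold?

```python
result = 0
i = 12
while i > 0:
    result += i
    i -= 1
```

Let's trace through this code step by step.

Initialize: result = 0
Initialize: i = 12
Entering loop: while i > 0:
After iteration 1: result = 12, i = 11
After iteration 2: result = 23, i = 10
After iteration 3: result = 33, i = 9
After iteration 4: result = 42, i = 8
After iteration 5: result = 50, i = 7
After iteration 6: result = 57, i = 6
After iteration 7: result = 63, i = 5
After iteration 8: result = 68, i = 4
After iteration 9: result = 72, i = 3
After iteration 10: result = 75, i = 2
After iteration 11: result = 77, i = 1
After iteration 12: result = 78, i = 0
Loop ends.

Final answer: 78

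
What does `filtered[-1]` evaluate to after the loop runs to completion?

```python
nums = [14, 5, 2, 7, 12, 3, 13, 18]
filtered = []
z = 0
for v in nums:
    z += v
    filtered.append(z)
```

Let's trace through this code step by step.

Initialize: nums = [14, 5, 2, 7, 12, 3, 13, 18]
Initialize: filtered = []
Initialize: z = 0
Entering loop: for v in nums:
After iteration 1: v = 14, filtered = [14], z = 14
After iteration 2: v = 5, filtered = [14, 19], z = 19
After iteration 3: v = 2, filtered = [14, 19, 21], z = 21
After iteration 4: v = 7, filtered = [14, 19, 21, 28], z = 28
After iteration 5: v = 12, filtered = [14, 19, 21, 28, 40], z = 40
After iteration 6: v = 3, filtered = [14, 19, 21, 28, 40, 43], z = 43
After iteration 7: v = 13, filtered = [14, 19, 21, 28, 40, 43, 56], z = 56
After iteration 8: v = 18, filtered = [14, 19, 21, 28, 40, 43, 56, 74], z = 74
Loop ends.
filtered[-1] = 74

Final answer: 74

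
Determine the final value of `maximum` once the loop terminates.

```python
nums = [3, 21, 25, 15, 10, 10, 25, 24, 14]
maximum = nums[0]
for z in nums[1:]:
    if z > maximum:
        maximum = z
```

Let's trace through this code step by step.

Initialize: nums = [3, 21, 25, 15, 10, 10, 25, 24, 14]
Initialize: maximum = 3
Entering loop: for z in nums[1:]:
After iteration 1: z = 21, maximum = 21
After iteration 2: z = 25, maximum = 25
After iteration 3: z = 15, maximum = 25
After iteration 4: z = 10, maximum = 25
After iteration 5: z = 10, maximum = 25
After iteration 6: z = 25, maximum = 25
After iteration 7: z = 24, maximum = 25
After iteration 8: z = 14, maximum = 25
Loop ends.

Final answer: 25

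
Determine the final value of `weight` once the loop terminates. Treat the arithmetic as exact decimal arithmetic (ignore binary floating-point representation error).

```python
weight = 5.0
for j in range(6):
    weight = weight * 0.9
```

Let's trace through this code step by step.

Initialize: weight = 5.0
Entering loop: for j in range(6):
After iteration 1: j = 0, weight = 4.5
After iteration 2: j = 1, weight = 4.05
After iteration 3: j = 2, weight = 3.645
After iteration 4: j = 3, weight = 3.2805
After iteration 5: j = 4, weight = 2.95245
After iteration 6: j = 5, weight = 2.657205
Loop ends.

Final answer: 2.657205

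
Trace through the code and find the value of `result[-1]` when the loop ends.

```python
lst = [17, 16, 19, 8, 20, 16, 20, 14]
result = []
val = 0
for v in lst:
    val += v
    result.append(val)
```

Let's trace through this code step by step.

Initialize: lst = [17, 16, 19, 8, 20, 16, 20, 14]
Initialize: result = []
Initialize: val = 0
Entering loop: for v in lst:
After iteration 1: v = 17, result = [17], val = 17
After iteration 2: v = 16, result = [17, 33], val = 33
After iteration 3: v = 19, result = [17, 33, 52], val = 52
After iteration 4: v = 8, result = [17, 33, 52, 60], val = 60
After iteration 5: v = 20, result = [17, 33, 52, 60, 80], val = 80
After iteration 6: v = 16, result = [17, 33, 52, 60, 80, 96], val = 96
After iteration 7: v = 20, result = [17, 33, 52, 60, 80, 96, 116], val = 116
After iteration 8: v = 14, result = [17, 33, 52, 60, 80, 96, 116, 130], val = 130
Loop ends.
result[-1] = 130

Final answer: 130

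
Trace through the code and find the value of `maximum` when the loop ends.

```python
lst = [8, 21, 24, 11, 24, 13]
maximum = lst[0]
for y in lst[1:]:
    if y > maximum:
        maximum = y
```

Let's trace through this code step by step.

Initialize: lst = [8, 21, 24, 11, 24, 13]
Initialize: maximum = 8
Entering loop: for y in lst[1:]:
After iteration 1: y = 21, maximum = 21
After iteration 2: y = 24, maximum = 24
After iteration 3: y = 11, maximum = 24
After iteration 4: y = 24, maximum = 24
After iteration 5: y = 13, maximum = 24
Loop ends.

Final answer: 24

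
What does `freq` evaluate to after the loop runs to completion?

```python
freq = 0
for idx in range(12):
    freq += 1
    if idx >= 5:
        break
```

Let's trace through this code step by step.

Initialize: freq = 0
Entering loop: for idx in range(12):
After iteration 1: idx = 0, freq = 1
After iteration 2: idx = 1, freq = 2
After iteration 3: idx = 2, freq = 3
After iteration 4: idx = 3, freq = 4
After iteration 5: idx = 4, freq = 5
After iteration 6: idx = 5, freq = 6
Loop ends.

Final answer: 6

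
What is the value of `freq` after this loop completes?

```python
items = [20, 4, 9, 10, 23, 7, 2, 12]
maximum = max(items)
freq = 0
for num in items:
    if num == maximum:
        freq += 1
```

Let's trace through this code step by step.

Initialize: items = [20, 4, 9, 10, 23, 7, 2, 12]
Initialize: maximum = 23
Initialize: freq = 0
Entering loop: for num in items:
After iteration 1: num = 20, freq = 0
After iteration 2: num = 4, freq = 0
After iteration 3: num = 9, freq = 0
After iteration 4: num = 10, freq = 0
After iteration 5: num = 23, freq = 1
After iteration 6: num = 7, freq = 1
After iteration 7: num = 2, freq = 1
After iteration 8: num = 12, freq = 1
Loop ends.

Final answer: 1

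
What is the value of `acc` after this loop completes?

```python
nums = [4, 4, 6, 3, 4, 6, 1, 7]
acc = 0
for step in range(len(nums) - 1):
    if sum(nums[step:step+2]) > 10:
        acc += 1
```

Let's trace through this code step by step.

Initialize: nums = [4, 4, 6, 3, 4, 6, 1, 7]
Initialize: acc = 0
Entering loop: for step in range(len(nums) - 1):
After iteration 1: step = 0, acc = 0
After iteration 2: step = 1, acc = 0
After iteration 3: step = 2, acc = 0
After iteration 4: step = 3, acc = 0
After iteration 5: step = 4, acc = 0
After iteration 6: step = 5, acc = 0
After iteration 7: step = 6, acc = 0
Loop ends.

Final answer: 0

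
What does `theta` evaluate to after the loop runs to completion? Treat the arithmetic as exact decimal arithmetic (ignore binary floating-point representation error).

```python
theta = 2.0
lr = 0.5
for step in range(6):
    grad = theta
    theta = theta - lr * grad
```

Let's trace through this code step by step.

Initialize: theta = 2.0
Initialize: lr = 0.5
Entering loop: for step in range(6):
After iteration 1: step = 0, theta = 1.0, grad = 2.0
After iteration 2: step = 1, theta = 0.5, grad = 1.0
After iteration 3: step = 2, theta = 0.25, grad = 0.5
After iteration 4: step = 3, theta = 0.125, grad = 0.25
After iteration 5: step = 4, theta = 0.0625, grad = 0.125
After iteration 6: step = 5, theta = 0.03125, grad = 0.0625
Loop ends.

Final answer: 0.03125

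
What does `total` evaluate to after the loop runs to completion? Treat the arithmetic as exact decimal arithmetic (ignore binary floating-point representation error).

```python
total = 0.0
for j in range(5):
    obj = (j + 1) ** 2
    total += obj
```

Let's trace through this code step by step.

Initialize: total = 0.0
Entering loop: for j in range(5):
After iteration 1: j = 0, total = 1.0, obj = 1
After iteration 2: j = 1, total = 5.0, obj = 4
After iteration 3: j = 2, total = 14.0, obj = 9
After iteration 4: j = 3, total = 30.0, obj = 16
After iteration 5: j = 4, total = 55.0, obj = 25
Loop ends.

Final answer: 55.0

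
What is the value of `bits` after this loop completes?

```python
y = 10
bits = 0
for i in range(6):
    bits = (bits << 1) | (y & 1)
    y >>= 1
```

Let's trace through this code step by step.

Initialize: y = 10
Initialize: bits = 0
Entering loop: for i in range(6):
After iteration 1: i = 0, y = 5, bits = 0
After iteration 2: i = 1, y = 2, bits = 1
After iteration 3: i = 2, y = 1, bits = 2
After iteration 4: i = 3, y = 0, bits = 5
After iteration 5: i = 4, y = 0, bits = 10
After iteration 6: i = 5, y = 0, bits = 20
Loop ends.

Final answer: 20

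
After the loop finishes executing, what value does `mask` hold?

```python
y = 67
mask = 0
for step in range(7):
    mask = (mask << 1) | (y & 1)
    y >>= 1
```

Let's trace through this code step by step.

Initialize: y = 67
Initialize: mask = 0
Entering loop: for step in range(7):
After iteration 1: step = 0, y = 33, mask = 1
After iteration 2: step = 1, y = 16, mask = 3
After iteration 3: step = 2, y = 8, mask = 6
After iteration 4: step = 3, y = 4, mask = 12
After iteration 5: step = 4, y = 2, mask = 24
After iteration 6: step = 5, y = 1, mask = 48
After iteration 7: step = 6, y = 0, mask = 97
Loop ends.

Final answer: 97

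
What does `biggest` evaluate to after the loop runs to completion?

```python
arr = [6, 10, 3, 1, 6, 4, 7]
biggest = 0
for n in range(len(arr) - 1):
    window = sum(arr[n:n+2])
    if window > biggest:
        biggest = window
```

Let's trace through this code step by step.

Initialize: arr = [6, 10, 3, 1, 6, 4, 7]
Initialize: biggest = 0
Entering loop: for n in range(len(arr) - 1):
After iteration 1: n = 0, biggest = 16, window = 16
After iteration 2: n = 1, biggest = 16, window = 13
After iteration 3: n = 2, biggest = 16, window = 4
After iteration 4: n = 3, biggest = 16, window = 7
After iteration 5: n = 4, biggest = 16, window = 10
After iteration 6: n = 5, biggest = 16, window = 11
Loop ends.

Final answer: 16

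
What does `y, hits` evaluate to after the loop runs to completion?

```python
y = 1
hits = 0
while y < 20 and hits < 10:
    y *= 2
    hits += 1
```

Let's trace through this code step by step.

Initialize: y = 1
Initialize: hits = 0
Entering loop: while y < 20 and hits < 10:
After iteration 1: y = 2, hits = 1
After iteration 2: y = 4, hits = 2
After iteration 3: y = 8, hits = 3
After iteration 4: y = 16, hits = 4
After iteration 5: y = 32, hits = 5
Loop ends.

Final answer: 32, 5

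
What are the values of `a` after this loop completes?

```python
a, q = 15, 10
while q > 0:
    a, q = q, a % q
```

Let's trace through this code step by step.

Initialize: a = 15
Initialize: q = 10
Entering loop: while q > 0:
After iteration 1: a = 10, q = 5
After iteration 2: a = 5, q = 0
Loop ends.

Final answer: 5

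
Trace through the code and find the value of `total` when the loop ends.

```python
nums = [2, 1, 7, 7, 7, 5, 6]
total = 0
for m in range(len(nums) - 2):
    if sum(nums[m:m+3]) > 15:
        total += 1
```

Let's trace through this code step by step.

Initialize: nums = [2, 1, 7, 7, 7, 5, 6]
Initialize: total = 0
Entering loop: for m in range(len(nums) - 2):
After iteration 1: m = 0, total = 0
After iteration 2: m = 1, total = 0
After iteration 3: m = 2, total = 1
After iteration 4: m = 3, total = 2
After iteration 5: m = 4, total = 3
Loop ends.

Final answer: 3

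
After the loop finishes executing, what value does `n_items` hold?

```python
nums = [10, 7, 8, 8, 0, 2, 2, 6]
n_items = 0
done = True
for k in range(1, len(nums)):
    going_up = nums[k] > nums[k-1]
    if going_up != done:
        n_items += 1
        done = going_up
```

Let's trace through this code step by step.

Initialize: nums = [10, 7, 8, 8, 0, 2, 2, 6]
Initialize: n_items = 0
Initialize: done = True
Entering loop: for k in range(1, len(nums)):
After iteration 1: k = 1, n_items = 1, done = False, going_up = False
After iteration 2: k = 2, n_items = 2, done = True, going_up = True
After iteration 3: k = 3, n_items = 3, done = False, going_up = False
After iteration 4: k = 4, n_items = 3, done = False, going_up = False
After iteration 5: k = 5, n_items = 4, done = True, going_up = True
After iteration 6: k = 6, n_items = 5, done = False, going_up = False
After iteration 7: k = 7, n_items = 6, done = True, going_up = True
Loop ends.

Final answer: 6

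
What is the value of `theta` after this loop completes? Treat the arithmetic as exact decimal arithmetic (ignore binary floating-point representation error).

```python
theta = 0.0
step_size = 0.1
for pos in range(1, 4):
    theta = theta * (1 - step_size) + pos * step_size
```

Let's trace through this code step by step.

Initialize: theta = 0.0
Initialize: step_size = 0.1
Entering loop: for pos in range(1, 4):
After iteration 1: pos = 1, theta = 0.1
After iteration 2: pos = 2, theta = 0.29
After iteration 3: pos = 3, theta = 0.561
Loop ends.

Final answer: 0.561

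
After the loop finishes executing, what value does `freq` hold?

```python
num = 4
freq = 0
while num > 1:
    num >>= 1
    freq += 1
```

Let's trace through this code step by step.

Initialize: num = 4
Initialize: freq = 0
Entering loop: while num > 1:
After iteration 1: num = 2, freq = 1
After iteration 2: num = 1, freq = 2
Loop ends.

Final answer: 2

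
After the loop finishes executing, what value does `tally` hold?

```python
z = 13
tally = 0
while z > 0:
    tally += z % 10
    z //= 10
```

Let's trace through this code step by step.

Initialize: z = 13
Initialize: tally = 0
Entering loop: while z > 0:
After iteration 1: z = 1, tally = 3
After iteration 2: z = 0, tally = 4
Loop ends.

Final answer: 4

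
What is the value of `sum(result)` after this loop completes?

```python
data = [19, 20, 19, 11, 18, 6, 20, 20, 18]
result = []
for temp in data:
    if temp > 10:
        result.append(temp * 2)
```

Let's trace through this code step by step.

Initialize: data = [19, 20, 19, 11, 18, 6, 20, 20, 18]
Initialize: result = []
Entering loop: for temp in data:
After iteration 1: temp = 19, result = [38]
After iteration 2: temp = 20, result = [38, 40]
After iteration 3: temp = 19, result = [38, 40, 38]
After iteration 4: temp = 11, result = [38, 40, 38, 22]
After iteration 5: temp = 18, result = [38, 40, 38, 22, 36]
After iteration 6: temp = 6, result = [38, 40, 38, 22, 36]
After iteration 7: temp = 20, result = [38, 40, 38, 22, 36, 40]
After iteration 8: temp = 20, result = [38, 40, 38, 22, 36, 40, 40]
After iteration 9: temp = 18, result = [38, 40, 38, 22, 36, 40, 40, 36]
Loop ends.
sum(result) = 290

Final answer: 290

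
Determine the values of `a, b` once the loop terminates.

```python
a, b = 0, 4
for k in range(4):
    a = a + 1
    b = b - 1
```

Let's trace through this code step by step.

Initialize: a = 0
Initialize: b = 4
Entering loop: for k in range(4):
After iteration 1: k = 0, a = 1, b = 3
After iteration 2: k = 1, a = 2, b = 2
After iteration 3: k = 2, a = 3, b = 1
After iteration 4: k = 3, a = 4, b = 0
Loop ends.

Final answer: 4, 0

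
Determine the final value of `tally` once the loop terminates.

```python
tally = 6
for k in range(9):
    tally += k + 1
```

Let's trace through this code step by step.

Initialize: tally = 6
Entering loop: for k in range(9):
After iteration 1: k = 0, tally = 7
After iteration 2: k = 1, tally = 9
After iteration 3: k = 2, tally = 12
After iteration 4: k = 3, tally = 16
After iteration 5: k = 4, tally = 21
After iteration 6: k = 5, tally = 27
After iteration 7: k = 6, tally = 34
After iteration 8: k = 7, tally = 42
After iteration 9: k = 8, tally = 51
Loop ends.

Final answer: 51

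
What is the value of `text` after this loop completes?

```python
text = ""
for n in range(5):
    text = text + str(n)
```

Let's trace through this code step by step.

Initialize: text = ''
Entering loop: for n in range(5):
After iteration 1: n = 0, text = '0'
After iteration 2: n = 1, text = '01'
After iteration 3: n = 2, text = '012'
After iteration 4: n = 3, text = '0123'
After iteration 5: n = 4, text = '01234'
Loop ends.

Final answer: '01234'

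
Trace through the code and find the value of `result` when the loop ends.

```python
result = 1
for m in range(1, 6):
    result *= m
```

Let's trace through this code step by step.

Initialize: result = 1
Entering loop: for m in range(1, 6):
After iteration 1: m = 1, result = 1
After iteration 2: m = 2, result = 2
After iteration 3: m = 3, result = 6
After iteration 4: m = 4, result = 24
After iteration 5: m = 5, result = 120
Loop ends.

Final answer: 120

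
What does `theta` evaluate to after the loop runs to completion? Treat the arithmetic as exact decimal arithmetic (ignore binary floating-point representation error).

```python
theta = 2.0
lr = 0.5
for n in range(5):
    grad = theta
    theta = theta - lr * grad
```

Let's trace through this code step by step.

Initialize: theta = 2.0
Initialize: lr = 0.5
Entering loop: for n in range(5):
After iteration 1: n = 0, theta = 1.0, grad = 2.0
After iteration 2: n = 1, theta = 0.5, grad = 1.0
After iteration 3: n = 2, theta = 0.25, grad = 0.5
After iteration 4: n = 3, theta = 0.125, grad = 0.25
After iteration 5: n = 4, theta = 0.0625, grad = 0.125
Loop ends.

Final answer: 0.0625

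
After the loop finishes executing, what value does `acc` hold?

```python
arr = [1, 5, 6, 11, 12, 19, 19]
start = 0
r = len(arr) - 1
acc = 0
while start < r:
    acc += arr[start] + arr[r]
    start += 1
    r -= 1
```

Let's trace through this code step by step.

Initialize: arr = [1, 5, 6, 11, 12, 19, 19]
Initialize: start = 0
Initialize: r = 6
Initialize: acc = 0
Entering loop: while start < r:
After iteration 1: start = 1, r = 5, acc = 20
After iteration 2: start = 2, r = 4, acc = 44
After iteration 3: start = 3, r = 3, acc = 62
Loop ends.

Final answer: 62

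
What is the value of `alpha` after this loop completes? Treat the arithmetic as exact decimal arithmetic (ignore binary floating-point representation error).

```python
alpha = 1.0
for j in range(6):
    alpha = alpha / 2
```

Let's trace through this code step by step.

Initialize: alpha = 1.0
Entering loop: for j in range(6):
After iteration 1: j = 0, alpha = 0.5
After iteration 2: j = 1, alpha = 0.25
After iteration 3: j = 2, alpha = 0.125
After iteration 4: j = 3, alpha = 0.0625
After iteration 5: j = 4, alpha = 0.03125
After iteration 6: j = 5, alpha = 0.015625
Loop ends.

Final answer: 0.015625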